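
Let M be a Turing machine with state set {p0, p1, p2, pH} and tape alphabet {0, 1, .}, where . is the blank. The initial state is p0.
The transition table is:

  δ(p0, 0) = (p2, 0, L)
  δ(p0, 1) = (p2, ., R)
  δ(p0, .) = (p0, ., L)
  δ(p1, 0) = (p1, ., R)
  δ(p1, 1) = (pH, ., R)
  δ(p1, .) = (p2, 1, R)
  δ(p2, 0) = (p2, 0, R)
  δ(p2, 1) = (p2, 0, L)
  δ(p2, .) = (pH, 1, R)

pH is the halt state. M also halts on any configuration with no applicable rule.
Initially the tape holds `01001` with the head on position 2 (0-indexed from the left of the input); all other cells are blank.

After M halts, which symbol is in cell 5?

p0 | 01[0]01..   read 0 → write 0, move L, go to p2
p2 | 0[1]001..   read 1 → write 0, move L, go to p2
p2 | [0]0001..   read 0 → write 0, move R, go to p2
p2 | 0[0]001..   read 0 → write 0, move R, go to p2
p2 | 00[0]01..   read 0 → write 0, move R, go to p2
p2 | 000[0]1..   read 0 → write 0, move R, go to p2
p2 | 0000[1]..   read 1 → write 0, move L, go to p2
p2 | 000[0]0..   read 0 → write 0, move R, go to p2
p2 | 0000[0]..   read 0 → write 0, move R, go to p2
p2 | 00000[.].   read . → write 1, move R, go to pH
pH | 000001[.]
Cell 5 holds 1 when M halts.

1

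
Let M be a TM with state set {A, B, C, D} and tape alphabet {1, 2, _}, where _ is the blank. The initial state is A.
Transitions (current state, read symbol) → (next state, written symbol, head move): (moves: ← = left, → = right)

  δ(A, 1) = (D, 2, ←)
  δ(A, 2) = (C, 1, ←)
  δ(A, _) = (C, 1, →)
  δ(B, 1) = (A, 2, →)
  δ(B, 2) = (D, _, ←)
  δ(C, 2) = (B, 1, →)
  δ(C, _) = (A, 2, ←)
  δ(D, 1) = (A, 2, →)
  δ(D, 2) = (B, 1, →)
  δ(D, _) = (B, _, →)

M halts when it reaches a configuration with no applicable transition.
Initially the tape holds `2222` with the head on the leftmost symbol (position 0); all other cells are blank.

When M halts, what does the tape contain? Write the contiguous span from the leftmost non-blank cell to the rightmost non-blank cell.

state=A head=0 tape=__[2]222___   (A,2)→(C,1,←)
state=C head=-1 tape=_[_]1222___   (C,_)→(A,2,←)
state=A head=-2 tape=[_]21222___   (A,_)→(C,1,→)
state=C head=-1 tape=1[2]1222___   (C,2)→(B,1,→)
state=B head=0 tape=11[1]222___   (B,1)→(A,2,→)
state=A head=1 tape=112[2]22___   (A,2)→(C,1,←)
state=C head=0 tape=11[2]122___   (C,2)→(B,1,→)
state=B head=1 tape=111[1]22___   (B,1)→(A,2,→)
state=A head=2 tape=1112[2]2___   (A,2)→(C,1,←)
state=C head=1 tape=111[2]12___   (C,2)→(B,1,→)
state=B head=2 tape=1111[1]2___   (B,1)→(A,2,→)
state=A head=3 tape=11112[2]___   (A,2)→(C,1,←)
state=C head=2 tape=1111[2]1___   (C,2)→(B,1,→)
state=B head=3 tape=11111[1]___   (B,1)→(A,2,→)
state=A head=4 tape=111112[_]__   (A,_)→(C,1,→)
state=C head=5 tape=1111121[_]_   (C,_)→(A,2,←)
state=A head=4 tape=111112[1]2_   (A,1)→(D,2,←)
state=D head=3 tape=11111[2]22_   (D,2)→(B,1,→)
state=B head=4 tape=111111[2]2_   (B,2)→(D,_,←)
state=D head=3 tape=11111[1]_2_   (D,1)→(A,2,→)
state=A head=4 tape=111112[_]2_   (A,_)→(C,1,→)
state=C head=5 tape=1111121[2]_   (C,2)→(B,1,→)
state=B head=6 tape=11111211[_]
The non-blank tape span at halt is 11111211.

11111211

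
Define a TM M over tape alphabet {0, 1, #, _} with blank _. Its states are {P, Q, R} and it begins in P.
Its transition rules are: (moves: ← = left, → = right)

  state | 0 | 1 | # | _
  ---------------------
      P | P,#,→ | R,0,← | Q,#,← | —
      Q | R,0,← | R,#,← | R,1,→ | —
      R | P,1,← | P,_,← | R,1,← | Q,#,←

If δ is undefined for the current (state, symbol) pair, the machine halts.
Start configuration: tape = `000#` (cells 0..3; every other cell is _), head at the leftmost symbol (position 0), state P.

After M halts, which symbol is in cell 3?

1

P | _[0]00#   read 0 → write #, move →, go to P
P | _#[0]0#   read 0 → write #, move →, go to P
P | _##[0]#   read 0 → write #, move →, go to P
P | _###[#]   read # → write #, move ←, go to Q
Q | _##[#]#   read # → write 1, move →, go to R
R | _##1[#]   read # → write 1, move ←, go to R
R | _##[1]1   read 1 → write _, move ←, go to P
P | _#[#]_1   read # → write #, move ←, go to Q
Q | _[#]#_1   read # → write 1, move →, go to R
R | _1[#]_1   read # → write 1, move ←, go to R
R | _[1]1_1   read 1 → write _, move ←, go to P
P | [_]_1_1
Cell 3 holds 1 when M halts.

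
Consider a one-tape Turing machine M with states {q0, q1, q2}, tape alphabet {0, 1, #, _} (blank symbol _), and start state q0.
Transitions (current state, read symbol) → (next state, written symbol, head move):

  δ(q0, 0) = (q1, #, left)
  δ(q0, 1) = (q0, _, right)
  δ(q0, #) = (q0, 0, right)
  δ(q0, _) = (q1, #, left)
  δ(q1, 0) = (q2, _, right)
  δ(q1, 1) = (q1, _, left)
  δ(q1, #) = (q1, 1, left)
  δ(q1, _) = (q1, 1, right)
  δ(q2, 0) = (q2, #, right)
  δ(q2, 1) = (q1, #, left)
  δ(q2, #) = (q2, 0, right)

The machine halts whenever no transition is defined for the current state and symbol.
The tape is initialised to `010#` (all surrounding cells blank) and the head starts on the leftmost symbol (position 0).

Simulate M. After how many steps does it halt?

q0 | ____[0]10#_   read 0 → write #, move left, go to q1
q1 | ___[_]#10#_   read _ → write 1, move right, go to q1
q1 | ___1[#]10#_   read # → write 1, move left, go to q1
q1 | ___[1]110#_   read 1 → write _, move left, go to q1
q1 | __[_]_110#_   read _ → write 1, move right, go to q1
q1 | __1[_]110#_   read _ → write 1, move right, go to q1
q1 | __11[1]10#_   read 1 → write _, move left, go to q1
q1 | __1[1]_10#_   read 1 → write _, move left, go to q1
q1 | __[1]__10#_   read 1 → write _, move left, go to q1
q1 | _[_]___10#_   read _ → write 1, move right, go to q1
q1 | _1[_]__10#_   read _ → write 1, move right, go to q1
q1 | _11[_]_10#_   read _ → write 1, move right, go to q1
q1 | _111[_]10#_   read _ → write 1, move right, go to q1
q1 | _1111[1]0#_   read 1 → write _, move left, go to q1
q1 | _111[1]_0#_   read 1 → write _, move left, go to q1
q1 | _11[1]__0#_   read 1 → write _, move left, go to q1
q1 | _1[1]___0#_   read 1 → write _, move left, go to q1
q1 | _[1]____0#_   read 1 → write _, move left, go to q1
q1 | [_]_____0#_   read _ → write 1, move right, go to q1
q1 | 1[_]____0#_   read _ → write 1, move right, go to q1
q1 | 11[_]___0#_   read _ → write 1, move right, go to q1
q1 | 111[_]__0#_   read _ → write 1, move right, go to q1
q1 | 1111[_]_0#_   read _ → write 1, move right, go to q1
q1 | 11111[_]0#_   read _ → write 1, move right, go to q1
q1 | 111111[0]#_   read 0 → write _, move right, go to q2
q2 | 111111_[#]_   read # → write 0, move right, go to q2
q2 | 111111_0[_]
M halts after 26 transitions.

26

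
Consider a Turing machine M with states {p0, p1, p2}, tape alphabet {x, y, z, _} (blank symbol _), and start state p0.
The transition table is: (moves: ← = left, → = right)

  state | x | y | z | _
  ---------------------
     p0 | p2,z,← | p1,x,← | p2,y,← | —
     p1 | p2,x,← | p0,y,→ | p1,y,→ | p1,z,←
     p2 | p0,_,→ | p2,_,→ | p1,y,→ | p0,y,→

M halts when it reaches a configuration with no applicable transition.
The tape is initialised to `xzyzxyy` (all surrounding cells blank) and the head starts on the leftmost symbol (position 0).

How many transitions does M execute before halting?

state=p0 head=0 tape=_[x]zyzxyy_   (p0,x)→(p2,z,←)
state=p2 head=-1 tape=[_]zzyzxyy_   (p2,_)→(p0,y,→)
state=p0 head=0 tape=y[z]zyzxyy_   (p0,z)→(p2,y,←)
state=p2 head=-1 tape=[y]yzyzxyy_   (p2,y)→(p2,_,→)
state=p2 head=0 tape=_[y]zyzxyy_   (p2,y)→(p2,_,→)
state=p2 head=1 tape=__[z]yzxyy_   (p2,z)→(p1,y,→)
state=p1 head=2 tape=__y[y]zxyy_   (p1,y)→(p0,y,→)
state=p0 head=3 tape=__yy[z]xyy_   (p0,z)→(p2,y,←)
state=p2 head=2 tape=__y[y]yxyy_   (p2,y)→(p2,_,→)
state=p2 head=3 tape=__y_[y]xyy_   (p2,y)→(p2,_,→)
state=p2 head=4 tape=__y__[x]yy_   (p2,x)→(p0,_,→)
state=p0 head=5 tape=__y___[y]y_   (p0,y)→(p1,x,←)
state=p1 head=4 tape=__y__[_]xy_   (p1,_)→(p1,z,←)
state=p1 head=3 tape=__y_[_]zxy_   (p1,_)→(p1,z,←)
state=p1 head=2 tape=__y[_]zzxy_   (p1,_)→(p1,z,←)
state=p1 head=1 tape=__[y]zzzxy_   (p1,y)→(p0,y,→)
state=p0 head=2 tape=__y[z]zzxy_   (p0,z)→(p2,y,←)
state=p2 head=1 tape=__[y]yzzxy_   (p2,y)→(p2,_,→)
state=p2 head=2 tape=___[y]zzxy_   (p2,y)→(p2,_,→)
state=p2 head=3 tape=____[z]zxy_   (p2,z)→(p1,y,→)
state=p1 head=4 tape=____y[z]xy_   (p1,z)→(p1,y,→)
state=p1 head=5 tape=____yy[x]y_   (p1,x)→(p2,x,←)
state=p2 head=4 tape=____y[y]xy_   (p2,y)→(p2,_,→)
state=p2 head=5 tape=____y_[x]y_   (p2,x)→(p0,_,→)
state=p0 head=6 tape=____y__[y]_   (p0,y)→(p1,x,←)
state=p1 head=5 tape=____y_[_]x_   (p1,_)→(p1,z,←)
state=p1 head=4 tape=____y[_]zx_   (p1,_)→(p1,z,←)
state=p1 head=3 tape=____[y]zzx_   (p1,y)→(p0,y,→)
state=p0 head=4 tape=____y[z]zx_   (p0,z)→(p2,y,←)
state=p2 head=3 tape=____[y]yzx_   (p2,y)→(p2,_,→)
state=p2 head=4 tape=_____[y]zx_   (p2,y)→(p2,_,→)
state=p2 head=5 tape=______[z]x_   (p2,z)→(p1,y,→)
state=p1 head=6 tape=______y[x]_   (p1,x)→(p2,x,←)
state=p2 head=5 tape=______[y]x_   (p2,y)→(p2,_,→)
state=p2 head=6 tape=_______[x]_   (p2,x)→(p0,_,→)
state=p0 head=7 tape=________[_]
M halts after 35 transitions.

35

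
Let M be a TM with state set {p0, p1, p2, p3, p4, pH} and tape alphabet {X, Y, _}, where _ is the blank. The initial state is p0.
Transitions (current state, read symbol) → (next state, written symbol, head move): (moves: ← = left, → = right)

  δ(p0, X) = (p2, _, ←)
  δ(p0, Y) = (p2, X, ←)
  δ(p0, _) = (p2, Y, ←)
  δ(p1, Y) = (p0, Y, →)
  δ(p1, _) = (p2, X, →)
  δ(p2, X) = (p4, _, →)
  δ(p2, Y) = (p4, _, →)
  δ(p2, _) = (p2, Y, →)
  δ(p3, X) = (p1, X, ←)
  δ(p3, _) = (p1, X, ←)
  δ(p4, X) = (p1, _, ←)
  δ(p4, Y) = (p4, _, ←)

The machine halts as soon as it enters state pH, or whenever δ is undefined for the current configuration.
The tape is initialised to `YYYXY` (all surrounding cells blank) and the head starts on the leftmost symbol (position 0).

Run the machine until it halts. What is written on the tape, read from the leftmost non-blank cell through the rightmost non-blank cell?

p0 | _[Y]YYXY   read Y → write X, move ←, go to p2
p2 | [_]XYYXY   read _ → write Y, move →, go to p2
p2 | Y[X]YYXY   read X → write _, move →, go to p4
p4 | Y_[Y]YXY   read Y → write _, move ←, go to p4
p4 | Y[_]_YXY
The non-blank tape span at halt is Y__YXY.

Y__YXY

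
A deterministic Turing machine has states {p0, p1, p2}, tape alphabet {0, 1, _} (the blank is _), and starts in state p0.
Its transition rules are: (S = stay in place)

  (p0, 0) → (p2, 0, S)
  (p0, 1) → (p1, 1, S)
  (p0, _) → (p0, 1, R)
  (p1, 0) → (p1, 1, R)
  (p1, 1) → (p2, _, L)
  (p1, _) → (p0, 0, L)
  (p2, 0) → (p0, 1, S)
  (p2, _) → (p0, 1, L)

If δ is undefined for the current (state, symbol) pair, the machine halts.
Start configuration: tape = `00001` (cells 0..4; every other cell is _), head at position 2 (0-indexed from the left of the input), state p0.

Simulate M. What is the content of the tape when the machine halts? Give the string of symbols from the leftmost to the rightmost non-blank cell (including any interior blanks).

1____01

state=p0 head=2 tape=__00[0]01   (p0,0)→(p2,0,S)
state=p2 head=2 tape=__00[0]01   (p2,0)→(p0,1,S)
state=p0 head=2 tape=__00[1]01   (p0,1)→(p1,1,S)
state=p1 head=2 tape=__00[1]01   (p1,1)→(p2,_,L)
state=p2 head=1 tape=__0[0]_01   (p2,0)→(p0,1,S)
state=p0 head=1 tape=__0[1]_01   (p0,1)→(p1,1,S)
state=p1 head=1 tape=__0[1]_01   (p1,1)→(p2,_,L)
state=p2 head=0 tape=__[0]__01   (p2,0)→(p0,1,S)
state=p0 head=0 tape=__[1]__01   (p0,1)→(p1,1,S)
state=p1 head=0 tape=__[1]__01   (p1,1)→(p2,_,L)
state=p2 head=-1 tape=_[_]___01   (p2,_)→(p0,1,L)
state=p0 head=-2 tape=[_]1___01   (p0,_)→(p0,1,R)
state=p0 head=-1 tape=1[1]___01   (p0,1)→(p1,1,S)
state=p1 head=-1 tape=1[1]___01   (p1,1)→(p2,_,L)
state=p2 head=-2 tape=[1]____01
The non-blank tape span at halt is 1____01.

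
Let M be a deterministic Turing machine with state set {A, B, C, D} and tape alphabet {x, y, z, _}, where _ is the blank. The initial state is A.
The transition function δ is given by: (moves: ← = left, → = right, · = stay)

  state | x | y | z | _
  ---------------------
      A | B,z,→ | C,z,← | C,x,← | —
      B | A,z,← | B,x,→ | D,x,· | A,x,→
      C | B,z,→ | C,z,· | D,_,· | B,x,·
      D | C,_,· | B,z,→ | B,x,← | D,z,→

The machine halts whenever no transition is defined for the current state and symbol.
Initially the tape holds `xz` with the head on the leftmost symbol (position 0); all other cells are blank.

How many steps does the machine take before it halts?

A | __[x]z   read x → write z, move →, go to B
B | __z[z]   read z → write x, move ·, go to D
D | __z[x]   read x → write _, move ·, go to C
C | __z[_]   read _ → write x, move ·, go to B
B | __z[x]   read x → write z, move ←, go to A
A | __[z]z   read z → write x, move ←, go to C
C | _[_]xz   read _ → write x, move ·, go to B
B | _[x]xz   read x → write z, move ←, go to A
A | [_]zxz
M halts after 8 transitions.

8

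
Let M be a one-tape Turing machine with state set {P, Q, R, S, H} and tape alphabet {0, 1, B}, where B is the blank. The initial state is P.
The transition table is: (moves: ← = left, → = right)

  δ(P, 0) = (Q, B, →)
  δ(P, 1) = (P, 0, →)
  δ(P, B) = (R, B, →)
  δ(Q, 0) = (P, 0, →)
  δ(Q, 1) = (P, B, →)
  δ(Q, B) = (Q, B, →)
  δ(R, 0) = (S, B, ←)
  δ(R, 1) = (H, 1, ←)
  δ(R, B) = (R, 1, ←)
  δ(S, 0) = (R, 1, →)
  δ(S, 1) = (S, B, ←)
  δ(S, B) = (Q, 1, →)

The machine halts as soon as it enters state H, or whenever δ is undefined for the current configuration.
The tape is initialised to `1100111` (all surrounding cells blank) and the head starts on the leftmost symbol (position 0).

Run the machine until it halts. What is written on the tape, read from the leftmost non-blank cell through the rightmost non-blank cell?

00B001111

state=P head=0 tape=[1]100111BB   (P,1)→(P,0,→)
state=P head=1 tape=0[1]00111BB   (P,1)→(P,0,→)
state=P head=2 tape=00[0]0111BB   (P,0)→(Q,B,→)
state=Q head=3 tape=00B[0]111BB   (Q,0)→(P,0,→)
state=P head=4 tape=00B0[1]11BB   (P,1)→(P,0,→)
state=P head=5 tape=00B00[1]1BB   (P,1)→(P,0,→)
state=P head=6 tape=00B000[1]BB   (P,1)→(P,0,→)
state=P head=7 tape=00B0000[B]B   (P,B)→(R,B,→)
state=R head=8 tape=00B0000B[B]   (R,B)→(R,1,←)
state=R head=7 tape=00B0000[B]1   (R,B)→(R,1,←)
state=R head=6 tape=00B000[0]11   (R,0)→(S,B,←)
state=S head=5 tape=00B00[0]B11   (S,0)→(R,1,→)
state=R head=6 tape=00B001[B]11   (R,B)→(R,1,←)
state=R head=5 tape=00B00[1]111   (R,1)→(H,1,←)
state=H head=4 tape=00B0[0]1111
The non-blank tape span at halt is 00B001111.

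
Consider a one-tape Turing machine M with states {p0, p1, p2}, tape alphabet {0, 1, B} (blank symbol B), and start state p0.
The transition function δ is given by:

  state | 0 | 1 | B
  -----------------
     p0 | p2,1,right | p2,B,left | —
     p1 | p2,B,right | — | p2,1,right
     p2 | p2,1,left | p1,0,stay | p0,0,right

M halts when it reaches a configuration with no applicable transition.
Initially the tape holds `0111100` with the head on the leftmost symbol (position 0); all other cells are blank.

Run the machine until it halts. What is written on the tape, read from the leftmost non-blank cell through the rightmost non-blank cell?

p0 | [0]111100   read 0 → write 1, move right, go to p2
p2 | 1[1]11100   read 1 → write 0, move stay, go to p1
p1 | 1[0]11100   read 0 → write B, move right, go to p2
p2 | 1B[1]1100   read 1 → write 0, move stay, go to p1
p1 | 1B[0]1100   read 0 → write B, move right, go to p2
p2 | 1BB[1]100   read 1 → write 0, move stay, go to p1
p1 | 1BB[0]100   read 0 → write B, move right, go to p2
p2 | 1BBB[1]00   read 1 → write 0, move stay, go to p1
p1 | 1BBB[0]00   read 0 → write B, move right, go to p2
p2 | 1BBBB[0]0   read 0 → write 1, move left, go to p2
p2 | 1BBB[B]10   read B → write 0, move right, go to p0
p0 | 1BBB0[1]0   read 1 → write B, move left, go to p2
p2 | 1BBB[0]B0   read 0 → write 1, move left, go to p2
p2 | 1BB[B]1B0   read B → write 0, move right, go to p0
p0 | 1BB0[1]B0   read 1 → write B, move left, go to p2
p2 | 1BB[0]BB0   read 0 → write 1, move left, go to p2
p2 | 1B[B]1BB0   read B → write 0, move right, go to p0
p0 | 1B0[1]BB0   read 1 → write B, move left, go to p2
p2 | 1B[0]BBB0   read 0 → write 1, move left, go to p2
p2 | 1[B]1BBB0   read B → write 0, move right, go to p0
p0 | 10[1]BBB0   read 1 → write B, move left, go to p2
p2 | 1[0]BBBB0   read 0 → write 1, move left, go to p2
p2 | [1]1BBBB0   read 1 → write 0, move stay, go to p1
p1 | [0]1BBBB0   read 0 → write B, move right, go to p2
p2 | B[1]BBBB0   read 1 → write 0, move stay, go to p1
p1 | B[0]BBBB0   read 0 → write B, move right, go to p2
p2 | BB[B]BBB0   read B → write 0, move right, go to p0
p0 | BB0[B]BB0
The non-blank tape span at halt is 0BBB0.

0BBB0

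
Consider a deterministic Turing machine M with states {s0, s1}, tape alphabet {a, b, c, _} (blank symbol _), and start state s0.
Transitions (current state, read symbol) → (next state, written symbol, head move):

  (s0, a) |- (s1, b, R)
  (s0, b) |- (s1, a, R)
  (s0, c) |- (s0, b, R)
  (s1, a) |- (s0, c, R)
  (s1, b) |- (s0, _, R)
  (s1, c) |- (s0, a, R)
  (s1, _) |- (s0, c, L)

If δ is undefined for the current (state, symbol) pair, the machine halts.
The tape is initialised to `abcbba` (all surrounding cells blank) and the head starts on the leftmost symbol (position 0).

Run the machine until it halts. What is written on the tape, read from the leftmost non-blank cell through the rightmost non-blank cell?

s0 | [a]bcbba__   read a → write b, move R, go to s1
s1 | b[b]cbba__   read b → write _, move R, go to s0
s0 | b_[c]bba__   read c → write b, move R, go to s0
s0 | b_b[b]ba__   read b → write a, move R, go to s1
s1 | b_ba[b]a__   read b → write _, move R, go to s0
s0 | b_ba_[a]__   read a → write b, move R, go to s1
s1 | b_ba_b[_]_   read _ → write c, move L, go to s0
s0 | b_ba_[b]c_   read b → write a, move R, go to s1
s1 | b_ba_a[c]_   read c → write a, move R, go to s0
s0 | b_ba_aa[_]
The non-blank tape span at halt is b_ba_aa.

b_ba_aa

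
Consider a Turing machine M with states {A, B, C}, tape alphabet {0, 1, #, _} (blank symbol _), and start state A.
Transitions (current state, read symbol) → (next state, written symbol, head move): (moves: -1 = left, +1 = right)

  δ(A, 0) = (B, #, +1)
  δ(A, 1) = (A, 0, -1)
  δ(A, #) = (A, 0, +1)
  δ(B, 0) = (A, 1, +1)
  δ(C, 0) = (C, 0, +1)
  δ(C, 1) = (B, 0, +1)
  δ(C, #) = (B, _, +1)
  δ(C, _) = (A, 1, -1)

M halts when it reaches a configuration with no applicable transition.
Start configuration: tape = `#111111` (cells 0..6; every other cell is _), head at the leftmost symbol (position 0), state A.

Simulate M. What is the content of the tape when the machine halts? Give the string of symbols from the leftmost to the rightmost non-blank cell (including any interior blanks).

00000#1

state=A head=0 tape=[#]111111_   (A,#)→(A,0,+1)
state=A head=1 tape=0[1]11111_   (A,1)→(A,0,-1)
state=A head=0 tape=[0]011111_   (A,0)→(B,#,+1)
state=B head=1 tape=#[0]11111_   (B,0)→(A,1,+1)
state=A head=2 tape=#1[1]1111_   (A,1)→(A,0,-1)
state=A head=1 tape=#[1]01111_   (A,1)→(A,0,-1)
state=A head=0 tape=[#]001111_   (A,#)→(A,0,+1)
state=A head=1 tape=0[0]01111_   (A,0)→(B,#,+1)
state=B head=2 tape=0#[0]1111_   (B,0)→(A,1,+1)
state=A head=3 tape=0#1[1]111_   (A,1)→(A,0,-1)
state=A head=2 tape=0#[1]0111_   (A,1)→(A,0,-1)
state=A head=1 tape=0[#]00111_   (A,#)→(A,0,+1)
state=A head=2 tape=00[0]0111_   (A,0)→(B,#,+1)
state=B head=3 tape=00#[0]111_   (B,0)→(A,1,+1)
state=A head=4 tape=00#1[1]11_   (A,1)→(A,0,-1)
state=A head=3 tape=00#[1]011_   (A,1)→(A,0,-1)
state=A head=2 tape=00[#]0011_   (A,#)→(A,0,+1)
state=A head=3 tape=000[0]011_   (A,0)→(B,#,+1)
state=B head=4 tape=000#[0]11_   (B,0)→(A,1,+1)
state=A head=5 tape=000#1[1]1_   (A,1)→(A,0,-1)
state=A head=4 tape=000#[1]01_   (A,1)→(A,0,-1)
state=A head=3 tape=000[#]001_   (A,#)→(A,0,+1)
state=A head=4 tape=0000[0]01_   (A,0)→(B,#,+1)
state=B head=5 tape=0000#[0]1_   (B,0)→(A,1,+1)
state=A head=6 tape=0000#1[1]_   (A,1)→(A,0,-1)
state=A head=5 tape=0000#[1]0_   (A,1)→(A,0,-1)
state=A head=4 tape=0000[#]00_   (A,#)→(A,0,+1)
state=A head=5 tape=00000[0]0_   (A,0)→(B,#,+1)
state=B head=6 tape=00000#[0]_   (B,0)→(A,1,+1)
state=A head=7 tape=00000#1[_]
The non-blank tape span at halt is 00000#1.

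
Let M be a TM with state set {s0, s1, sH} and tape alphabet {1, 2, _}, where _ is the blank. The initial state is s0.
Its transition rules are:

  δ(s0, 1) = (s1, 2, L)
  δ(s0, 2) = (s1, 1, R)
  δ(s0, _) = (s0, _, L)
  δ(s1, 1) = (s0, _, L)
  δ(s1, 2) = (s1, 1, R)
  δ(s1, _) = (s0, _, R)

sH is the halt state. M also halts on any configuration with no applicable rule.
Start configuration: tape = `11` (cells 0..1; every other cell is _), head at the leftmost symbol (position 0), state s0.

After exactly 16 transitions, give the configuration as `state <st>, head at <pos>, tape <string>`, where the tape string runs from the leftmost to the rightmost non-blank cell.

s0 | _[1]1_   read 1 → write 2, move L, go to s1
s1 | [_]21_   read _ → write _, move R, go to s0
s0 | _[2]1_   read 2 → write 1, move R, go to s1
s1 | _1[1]_   read 1 → write _, move L, go to s0
s0 | _[1]__   read 1 → write 2, move L, go to s1
s1 | [_]2__   read _ → write _, move R, go to s0
s0 | _[2]__   read 2 → write 1, move R, go to s1
s1 | _1[_]_   read _ → write _, move R, go to s0
s0 | _1_[_]   read _ → write _, move L, go to s0
s0 | _1[_]_   read _ → write _, move L, go to s0
s0 | _[1]__   read 1 → write 2, move L, go to s1
s1 | [_]2__   read _ → write _, move R, go to s0
s0 | _[2]__   read 2 → write 1, move R, go to s1
s1 | _1[_]_   read _ → write _, move R, go to s0
s0 | _1_[_]   read _ → write _, move L, go to s0
s0 | _1[_]_   read _ → write _, move L, go to s0
s0 | _[1]__
After 16 steps: state s0, head at 0, tape 1.

state s0, head at 0, tape 1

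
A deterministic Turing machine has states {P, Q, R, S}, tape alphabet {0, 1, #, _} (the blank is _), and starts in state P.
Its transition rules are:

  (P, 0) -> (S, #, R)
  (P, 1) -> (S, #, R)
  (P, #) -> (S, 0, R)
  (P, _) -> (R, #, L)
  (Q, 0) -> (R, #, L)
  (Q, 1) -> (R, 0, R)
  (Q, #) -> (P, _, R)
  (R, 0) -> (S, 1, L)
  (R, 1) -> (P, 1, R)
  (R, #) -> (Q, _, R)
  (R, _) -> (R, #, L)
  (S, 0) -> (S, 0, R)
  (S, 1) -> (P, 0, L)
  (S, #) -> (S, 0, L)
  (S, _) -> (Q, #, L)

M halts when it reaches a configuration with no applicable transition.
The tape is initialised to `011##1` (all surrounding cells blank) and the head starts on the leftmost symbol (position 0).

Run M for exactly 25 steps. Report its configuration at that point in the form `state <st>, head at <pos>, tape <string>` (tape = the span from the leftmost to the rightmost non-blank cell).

state R, head at 3, tape 0#00####

P | [0]11##1__   read 0 → write #, move R, go to S
S | #[1]1##1__   read 1 → write 0, move L, go to P
P | [#]01##1__   read # → write 0, move R, go to S
S | 0[0]1##1__   read 0 → write 0, move R, go to S
S | 00[1]##1__   read 1 → write 0, move L, go to P
P | 0[0]0##1__   read 0 → write #, move R, go to S
S | 0#[0]##1__   read 0 → write 0, move R, go to S
S | 0#0[#]#1__   read # → write 0, move L, go to S
S | 0#[0]0#1__   read 0 → write 0, move R, go to S
S | 0#0[0]#1__   read 0 → write 0, move R, go to S
S | 0#00[#]1__   read # → write 0, move L, go to S
S | 0#0[0]01__   read 0 → write 0, move R, go to S
S | 0#00[0]1__   read 0 → write 0, move R, go to S
S | 0#000[1]__   read 1 → write 0, move L, go to P
P | 0#00[0]0__   read 0 → write #, move R, go to S
S | 0#00#[0]__   read 0 → write 0, move R, go to S
S | 0#00#0[_]_   read _ → write #, move L, go to Q
Q | 0#00#[0]#_   read 0 → write #, move L, go to R
R | 0#00[#]##_   read # → write _, move R, go to Q
Q | 0#00_[#]#_   read # → write _, move R, go to P
P | 0#00__[#]_   read # → write 0, move R, go to S
S | 0#00__0[_]   read _ → write #, move L, go to Q
Q | 0#00__[0]#   read 0 → write #, move L, go to R
R | 0#00_[_]##   read _ → write #, move L, go to R
R | 0#00[_]###   read _ → write #, move L, go to R
R | 0#0[0]####
After 25 steps: state R, head at 3, tape 0#00####.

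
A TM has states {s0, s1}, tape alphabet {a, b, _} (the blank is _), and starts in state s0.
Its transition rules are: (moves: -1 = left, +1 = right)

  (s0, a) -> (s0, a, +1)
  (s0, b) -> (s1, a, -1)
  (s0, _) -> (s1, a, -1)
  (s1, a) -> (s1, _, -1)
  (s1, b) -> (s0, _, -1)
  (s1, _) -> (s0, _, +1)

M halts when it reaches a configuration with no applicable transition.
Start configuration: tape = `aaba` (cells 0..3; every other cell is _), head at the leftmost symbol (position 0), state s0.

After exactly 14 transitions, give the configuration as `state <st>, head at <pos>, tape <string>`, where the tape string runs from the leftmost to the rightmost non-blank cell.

state s0, head at 0, tape aaaa

state=s0 head=0 tape=_[a]aba   (s0,a)→(s0,a,+1)
state=s0 head=1 tape=_a[a]ba   (s0,a)→(s0,a,+1)
state=s0 head=2 tape=_aa[b]a   (s0,b)→(s1,a,-1)
state=s1 head=1 tape=_a[a]aa   (s1,a)→(s1,_,-1)
state=s1 head=0 tape=_[a]_aa   (s1,a)→(s1,_,-1)
state=s1 head=-1 tape=[_]__aa   (s1,_)→(s0,_,+1)
state=s0 head=0 tape=_[_]_aa   (s0,_)→(s1,a,-1)
state=s1 head=-1 tape=[_]a_aa   (s1,_)→(s0,_,+1)
state=s0 head=0 tape=_[a]_aa   (s0,a)→(s0,a,+1)
state=s0 head=1 tape=_a[_]aa   (s0,_)→(s1,a,-1)
state=s1 head=0 tape=_[a]aaa   (s1,a)→(s1,_,-1)
state=s1 head=-1 tape=[_]_aaa   (s1,_)→(s0,_,+1)
state=s0 head=0 tape=_[_]aaa   (s0,_)→(s1,a,-1)
state=s1 head=-1 tape=[_]aaaa   (s1,_)→(s0,_,+1)
state=s0 head=0 tape=_[a]aaa
After 14 steps: state s0, head at 0, tape aaaa.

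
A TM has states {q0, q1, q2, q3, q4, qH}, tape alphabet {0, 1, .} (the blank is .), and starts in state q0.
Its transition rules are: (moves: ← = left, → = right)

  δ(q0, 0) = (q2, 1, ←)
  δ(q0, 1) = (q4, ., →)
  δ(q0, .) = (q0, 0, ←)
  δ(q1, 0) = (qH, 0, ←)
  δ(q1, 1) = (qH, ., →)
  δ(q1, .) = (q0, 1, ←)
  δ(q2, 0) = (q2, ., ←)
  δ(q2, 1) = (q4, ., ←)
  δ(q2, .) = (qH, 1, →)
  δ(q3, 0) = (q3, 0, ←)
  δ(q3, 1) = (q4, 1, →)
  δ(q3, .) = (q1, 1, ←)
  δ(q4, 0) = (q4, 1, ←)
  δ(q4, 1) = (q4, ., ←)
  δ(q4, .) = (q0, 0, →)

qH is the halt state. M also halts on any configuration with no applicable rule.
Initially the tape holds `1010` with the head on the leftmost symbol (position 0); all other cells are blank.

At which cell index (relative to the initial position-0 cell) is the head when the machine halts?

0

state=q0 head=0 tape=.[1]010   (q0,1)→(q4,.,→)
state=q4 head=1 tape=..[0]10   (q4,0)→(q4,1,←)
state=q4 head=0 tape=.[.]110   (q4,.)→(q0,0,→)
state=q0 head=1 tape=.0[1]10   (q0,1)→(q4,.,→)
state=q4 head=2 tape=.0.[1]0   (q4,1)→(q4,.,←)
state=q4 head=1 tape=.0[.].0   (q4,.)→(q0,0,→)
state=q0 head=2 tape=.00[.]0   (q0,.)→(q0,0,←)
state=q0 head=1 tape=.0[0]00   (q0,0)→(q2,1,←)
state=q2 head=0 tape=.[0]100   (q2,0)→(q2,.,←)
state=q2 head=-1 tape=[.].100   (q2,.)→(qH,1,→)
state=qH head=0 tape=1[.]100
At halt the head is at cell 0.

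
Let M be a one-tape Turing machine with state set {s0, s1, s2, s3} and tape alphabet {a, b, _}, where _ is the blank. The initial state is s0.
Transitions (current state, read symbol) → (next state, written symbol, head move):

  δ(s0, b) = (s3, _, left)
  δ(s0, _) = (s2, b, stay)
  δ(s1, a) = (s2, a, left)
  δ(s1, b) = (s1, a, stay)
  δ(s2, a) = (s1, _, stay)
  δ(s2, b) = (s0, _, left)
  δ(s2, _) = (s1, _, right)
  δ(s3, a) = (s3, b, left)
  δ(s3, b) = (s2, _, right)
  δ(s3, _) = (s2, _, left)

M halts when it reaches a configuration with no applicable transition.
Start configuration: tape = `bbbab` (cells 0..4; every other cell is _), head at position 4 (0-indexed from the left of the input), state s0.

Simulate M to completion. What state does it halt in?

s0 | bbba[b]   read b → write _, move left, go to s3
s3 | bbb[a]_   read a → write b, move left, go to s3
s3 | bb[b]b_   read b → write _, move right, go to s2
s2 | bb_[b]_   read b → write _, move left, go to s0
s0 | bb[_]__   read _ → write b, move stay, go to s2
s2 | bb[b]__   read b → write _, move left, go to s0
s0 | b[b]___   read b → write _, move left, go to s3
s3 | [b]____   read b → write _, move right, go to s2
s2 | _[_]___   read _ → write _, move right, go to s1
s1 | __[_]__
No transition is defined for (s1, _); M halts in state s1.

s1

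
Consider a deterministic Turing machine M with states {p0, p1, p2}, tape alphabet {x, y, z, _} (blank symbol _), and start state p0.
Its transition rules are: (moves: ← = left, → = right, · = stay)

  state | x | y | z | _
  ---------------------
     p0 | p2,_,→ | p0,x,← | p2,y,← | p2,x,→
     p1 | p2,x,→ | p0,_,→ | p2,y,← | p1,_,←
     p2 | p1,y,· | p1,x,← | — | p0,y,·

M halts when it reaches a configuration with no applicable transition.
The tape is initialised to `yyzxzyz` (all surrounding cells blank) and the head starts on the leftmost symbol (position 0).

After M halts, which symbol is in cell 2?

p0 | _[y]yzxzyz   read y → write x, move ←, go to p0
p0 | [_]xyzxzyz   read _ → write x, move →, go to p2
p2 | x[x]yzxzyz   read x → write y, move ·, go to p1
p1 | x[y]yzxzyz   read y → write _, move →, go to p0
p0 | x_[y]zxzyz   read y → write x, move ←, go to p0
p0 | x[_]xzxzyz   read _ → write x, move →, go to p2
p2 | xx[x]zxzyz   read x → write y, move ·, go to p1
p1 | xx[y]zxzyz   read y → write _, move →, go to p0
p0 | xx_[z]xzyz   read z → write y, move ←, go to p2
p2 | xx[_]yxzyz   read _ → write y, move ·, go to p0
p0 | xx[y]yxzyz   read y → write x, move ←, go to p0
p0 | x[x]xyxzyz   read x → write _, move →, go to p2
p2 | x_[x]yxzyz   read x → write y, move ·, go to p1
p1 | x_[y]yxzyz   read y → write _, move →, go to p0
p0 | x__[y]xzyz   read y → write x, move ←, go to p0
p0 | x_[_]xxzyz   read _ → write x, move →, go to p2
p2 | x_x[x]xzyz   read x → write y, move ·, go to p1
p1 | x_x[y]xzyz   read y → write _, move →, go to p0
p0 | x_x_[x]zyz   read x → write _, move →, go to p2
p2 | x_x__[z]yz
Cell 2 holds _ when M halts.

_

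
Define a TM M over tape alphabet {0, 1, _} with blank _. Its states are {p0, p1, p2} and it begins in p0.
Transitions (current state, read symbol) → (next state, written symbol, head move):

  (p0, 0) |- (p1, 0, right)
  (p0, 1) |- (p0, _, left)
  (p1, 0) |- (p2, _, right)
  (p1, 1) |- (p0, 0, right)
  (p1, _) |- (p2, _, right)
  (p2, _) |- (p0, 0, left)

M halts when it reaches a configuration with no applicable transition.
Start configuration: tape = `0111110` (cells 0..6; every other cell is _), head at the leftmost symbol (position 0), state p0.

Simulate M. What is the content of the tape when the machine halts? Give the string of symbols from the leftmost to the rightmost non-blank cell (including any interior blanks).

00_1110

p0 | [0]111110   read 0 → write 0, move right, go to p1
p1 | 0[1]11110   read 1 → write 0, move right, go to p0
p0 | 00[1]1110   read 1 → write _, move left, go to p0
p0 | 0[0]_1110   read 0 → write 0, move right, go to p1
p1 | 00[_]1110   read _ → write _, move right, go to p2
p2 | 00_[1]110
The non-blank tape span at halt is 00_1110.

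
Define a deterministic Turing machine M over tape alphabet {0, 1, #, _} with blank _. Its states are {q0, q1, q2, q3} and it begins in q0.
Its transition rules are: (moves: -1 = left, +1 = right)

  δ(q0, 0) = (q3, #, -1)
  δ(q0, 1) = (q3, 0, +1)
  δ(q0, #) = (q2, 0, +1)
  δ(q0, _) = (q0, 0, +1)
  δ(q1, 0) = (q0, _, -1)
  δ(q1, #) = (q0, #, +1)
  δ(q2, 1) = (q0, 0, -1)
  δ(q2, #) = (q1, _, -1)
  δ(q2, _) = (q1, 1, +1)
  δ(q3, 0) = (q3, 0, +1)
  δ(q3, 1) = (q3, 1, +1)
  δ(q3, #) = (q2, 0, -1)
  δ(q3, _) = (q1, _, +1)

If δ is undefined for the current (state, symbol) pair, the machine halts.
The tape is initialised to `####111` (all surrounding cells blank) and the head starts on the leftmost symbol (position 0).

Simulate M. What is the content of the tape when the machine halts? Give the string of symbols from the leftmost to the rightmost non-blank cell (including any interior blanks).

state=q0 head=0 tape=_[#]###111   (q0,#)→(q2,0,+1)
state=q2 head=1 tape=_0[#]##111   (q2,#)→(q1,_,-1)
state=q1 head=0 tape=_[0]_##111   (q1,0)→(q0,_,-1)
state=q0 head=-1 tape=[_]__##111   (q0,_)→(q0,0,+1)
state=q0 head=0 tape=0[_]_##111   (q0,_)→(q0,0,+1)
state=q0 head=1 tape=00[_]##111   (q0,_)→(q0,0,+1)
state=q0 head=2 tape=000[#]#111   (q0,#)→(q2,0,+1)
state=q2 head=3 tape=0000[#]111   (q2,#)→(q1,_,-1)
state=q1 head=2 tape=000[0]_111   (q1,0)→(q0,_,-1)
state=q0 head=1 tape=00[0]__111   (q0,0)→(q3,#,-1)
state=q3 head=0 tape=0[0]#__111   (q3,0)→(q3,0,+1)
state=q3 head=1 tape=00[#]__111   (q3,#)→(q2,0,-1)
state=q2 head=0 tape=0[0]0__111
The non-blank tape span at halt is 000__111.

000__111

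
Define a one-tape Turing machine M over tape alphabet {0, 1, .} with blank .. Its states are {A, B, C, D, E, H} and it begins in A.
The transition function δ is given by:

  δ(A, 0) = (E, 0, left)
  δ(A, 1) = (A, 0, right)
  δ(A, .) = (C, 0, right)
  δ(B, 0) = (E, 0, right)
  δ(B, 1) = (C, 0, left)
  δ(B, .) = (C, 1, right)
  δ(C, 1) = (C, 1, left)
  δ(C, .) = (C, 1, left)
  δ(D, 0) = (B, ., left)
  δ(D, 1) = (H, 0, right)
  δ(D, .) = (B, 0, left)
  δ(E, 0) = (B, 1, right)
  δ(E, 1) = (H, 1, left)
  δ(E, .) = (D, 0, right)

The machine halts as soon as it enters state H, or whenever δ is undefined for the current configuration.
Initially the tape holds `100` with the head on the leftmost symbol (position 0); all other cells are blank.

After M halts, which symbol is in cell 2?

1

A | [1]00..   read 1 → write 0, move right, go to A
A | 0[0]0..   read 0 → write 0, move left, go to E
E | [0]00..   read 0 → write 1, move right, go to B
B | 1[0]0..   read 0 → write 0, move right, go to E
E | 10[0]..   read 0 → write 1, move right, go to B
B | 101[.].   read . → write 1, move right, go to C
C | 1011[.]   read . → write 1, move left, go to C
C | 101[1]1   read 1 → write 1, move left, go to C
C | 10[1]11   read 1 → write 1, move left, go to C
C | 1[0]111
Cell 2 holds 1 when M halts.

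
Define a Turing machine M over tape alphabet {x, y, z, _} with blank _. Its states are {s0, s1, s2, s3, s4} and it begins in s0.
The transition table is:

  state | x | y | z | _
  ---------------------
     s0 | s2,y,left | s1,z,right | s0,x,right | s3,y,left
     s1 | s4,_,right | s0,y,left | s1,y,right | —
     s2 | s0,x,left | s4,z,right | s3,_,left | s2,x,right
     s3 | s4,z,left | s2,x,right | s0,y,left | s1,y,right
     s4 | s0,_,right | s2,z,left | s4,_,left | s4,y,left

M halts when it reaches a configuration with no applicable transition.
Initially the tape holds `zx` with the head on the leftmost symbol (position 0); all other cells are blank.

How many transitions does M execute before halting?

25

s0 | __[z]x   read z → write x, move right, go to s0
s0 | __x[x]   read x → write y, move left, go to s2
s2 | __[x]y   read x → write x, move left, go to s0
s0 | _[_]xy   read _ → write y, move left, go to s3
s3 | [_]yxy   read _ → write y, move right, go to s1
s1 | y[y]xy   read y → write y, move left, go to s0
s0 | [y]yxy   read y → write z, move right, go to s1
s1 | z[y]xy   read y → write y, move left, go to s0
s0 | [z]yxy   read z → write x, move right, go to s0
s0 | x[y]xy   read y → write z, move right, go to s1
s1 | xz[x]y   read x → write _, move right, go to s4
s4 | xz_[y]   read y → write z, move left, go to s2
s2 | xz[_]z   read _ → write x, move right, go to s2
s2 | xzx[z]   read z → write _, move left, go to s3
s3 | xz[x]_   read x → write z, move left, go to s4
s4 | x[z]z_   read z → write _, move left, go to s4
s4 | [x]_z_   read x → write _, move right, go to s0
s0 | _[_]z_   read _ → write y, move left, go to s3
s3 | [_]yz_   read _ → write y, move right, go to s1
s1 | y[y]z_   read y → write y, move left, go to s0
s0 | [y]yz_   read y → write z, move right, go to s1
s1 | z[y]z_   read y → write y, move left, go to s0
s0 | [z]yz_   read z → write x, move right, go to s0
s0 | x[y]z_   read y → write z, move right, go to s1
s1 | xz[z]_   read z → write y, move right, go to s1
s1 | xzy[_]
M halts after 25 transitions.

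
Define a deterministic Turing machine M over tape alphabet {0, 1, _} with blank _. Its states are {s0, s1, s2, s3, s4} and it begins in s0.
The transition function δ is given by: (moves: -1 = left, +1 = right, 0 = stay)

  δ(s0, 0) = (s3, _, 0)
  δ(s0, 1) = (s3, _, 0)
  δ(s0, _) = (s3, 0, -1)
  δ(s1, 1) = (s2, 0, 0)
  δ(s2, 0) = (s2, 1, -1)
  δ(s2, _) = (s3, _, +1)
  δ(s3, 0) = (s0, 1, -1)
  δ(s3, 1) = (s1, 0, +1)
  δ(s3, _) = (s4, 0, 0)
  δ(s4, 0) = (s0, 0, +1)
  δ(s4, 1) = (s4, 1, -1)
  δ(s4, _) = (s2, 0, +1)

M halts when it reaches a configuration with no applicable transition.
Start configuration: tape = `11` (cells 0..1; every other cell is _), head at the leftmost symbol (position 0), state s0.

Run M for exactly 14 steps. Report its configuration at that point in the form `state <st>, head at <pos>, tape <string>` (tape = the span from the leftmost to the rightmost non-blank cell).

state=s0 head=0 tape=[1]1_   (s0,1)→(s3,_,0)
state=s3 head=0 tape=[_]1_   (s3,_)→(s4,0,0)
state=s4 head=0 tape=[0]1_   (s4,0)→(s0,0,+1)
state=s0 head=1 tape=0[1]_   (s0,1)→(s3,_,0)
state=s3 head=1 tape=0[_]_   (s3,_)→(s4,0,0)
state=s4 head=1 tape=0[0]_   (s4,0)→(s0,0,+1)
state=s0 head=2 tape=00[_]   (s0,_)→(s3,0,-1)
state=s3 head=1 tape=0[0]0   (s3,0)→(s0,1,-1)
state=s0 head=0 tape=[0]10   (s0,0)→(s3,_,0)
state=s3 head=0 tape=[_]10   (s3,_)→(s4,0,0)
state=s4 head=0 tape=[0]10   (s4,0)→(s0,0,+1)
state=s0 head=1 tape=0[1]0   (s0,1)→(s3,_,0)
state=s3 head=1 tape=0[_]0   (s3,_)→(s4,0,0)
state=s4 head=1 tape=0[0]0   (s4,0)→(s0,0,+1)
state=s0 head=2 tape=00[0]
After 14 steps: state s0, head at 2, tape 000.

state s0, head at 2, tape 000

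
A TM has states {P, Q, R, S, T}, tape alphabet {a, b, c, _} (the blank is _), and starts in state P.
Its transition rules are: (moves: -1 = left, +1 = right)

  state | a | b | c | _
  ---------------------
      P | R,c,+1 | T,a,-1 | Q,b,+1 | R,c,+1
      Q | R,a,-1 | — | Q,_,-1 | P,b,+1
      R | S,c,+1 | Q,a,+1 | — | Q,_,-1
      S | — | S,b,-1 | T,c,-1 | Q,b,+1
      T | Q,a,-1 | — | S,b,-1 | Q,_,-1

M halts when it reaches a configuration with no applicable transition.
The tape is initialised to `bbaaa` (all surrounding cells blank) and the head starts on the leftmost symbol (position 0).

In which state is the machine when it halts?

Q

P | ___[b]baaa   read b → write a, move -1, go to T
T | __[_]abaaa   read _ → write _, move -1, go to Q
Q | _[_]_abaaa   read _ → write b, move +1, go to P
P | _b[_]abaaa   read _ → write c, move +1, go to R
R | _bc[a]baaa   read a → write c, move +1, go to S
S | _bcc[b]aaa   read b → write b, move -1, go to S
S | _bc[c]baaa   read c → write c, move -1, go to T
T | _b[c]cbaaa   read c → write b, move -1, go to S
S | _[b]bcbaaa   read b → write b, move -1, go to S
S | [_]bbcbaaa   read _ → write b, move +1, go to Q
Q | b[b]bcbaaa
No transition is defined for (Q, b); M halts in state Q.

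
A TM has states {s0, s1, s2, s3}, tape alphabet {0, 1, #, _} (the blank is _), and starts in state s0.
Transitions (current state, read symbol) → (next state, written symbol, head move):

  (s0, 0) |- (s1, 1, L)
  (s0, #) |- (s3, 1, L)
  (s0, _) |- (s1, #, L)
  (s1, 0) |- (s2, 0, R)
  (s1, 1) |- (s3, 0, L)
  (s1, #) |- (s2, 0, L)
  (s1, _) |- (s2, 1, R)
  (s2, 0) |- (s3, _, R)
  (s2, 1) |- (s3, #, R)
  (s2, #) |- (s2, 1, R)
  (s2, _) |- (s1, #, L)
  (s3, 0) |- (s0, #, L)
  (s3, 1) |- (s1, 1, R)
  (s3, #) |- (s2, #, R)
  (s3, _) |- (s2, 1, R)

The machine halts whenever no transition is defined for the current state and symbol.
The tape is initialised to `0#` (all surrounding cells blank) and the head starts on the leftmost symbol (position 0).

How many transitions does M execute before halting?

23

s0 | _[0]#___   read 0 → write 1, move L, go to s1
s1 | [_]1#___   read _ → write 1, move R, go to s2
s2 | 1[1]#___   read 1 → write #, move R, go to s3
s3 | 1#[#]___   read # → write #, move R, go to s2
s2 | 1##[_]__   read _ → write #, move L, go to s1
s1 | 1#[#]#__   read # → write 0, move L, go to s2
s2 | 1[#]0#__   read # → write 1, move R, go to s2
s2 | 11[0]#__   read 0 → write _, move R, go to s3
s3 | 11_[#]__   read # → write #, move R, go to s2
s2 | 11_#[_]_   read _ → write #, move L, go to s1
s1 | 11_[#]#_   read # → write 0, move L, go to s2
s2 | 11[_]0#_   read _ → write #, move L, go to s1
s1 | 1[1]#0#_   read 1 → write 0, move L, go to s3
s3 | [1]0#0#_   read 1 → write 1, move R, go to s1
s1 | 1[0]#0#_   read 0 → write 0, move R, go to s2
s2 | 10[#]0#_   read # → write 1, move R, go to s2
s2 | 101[0]#_   read 0 → write _, move R, go to s3
s3 | 101_[#]_   read # → write #, move R, go to s2
s2 | 101_#[_]   read _ → write #, move L, go to s1
s1 | 101_[#]#   read # → write 0, move L, go to s2
s2 | 101[_]0#   read _ → write #, move L, go to s1
s1 | 10[1]#0#   read 1 → write 0, move L, go to s3
s3 | 1[0]0#0#   read 0 → write #, move L, go to s0
s0 | [1]#0#0#
M halts after 23 transitions.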